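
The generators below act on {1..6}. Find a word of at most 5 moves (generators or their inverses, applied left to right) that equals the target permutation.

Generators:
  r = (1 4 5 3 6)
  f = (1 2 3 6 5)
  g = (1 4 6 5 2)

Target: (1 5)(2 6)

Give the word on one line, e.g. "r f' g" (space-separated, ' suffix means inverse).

  after f': (1 5 6 3 2)
  after r: (1 3 2 4 5)
  after g': (1 3 5 2)(4 6)
  after r: (1 6 5 2 4)
  after g: (1 5)(2 6)

f' r g' r g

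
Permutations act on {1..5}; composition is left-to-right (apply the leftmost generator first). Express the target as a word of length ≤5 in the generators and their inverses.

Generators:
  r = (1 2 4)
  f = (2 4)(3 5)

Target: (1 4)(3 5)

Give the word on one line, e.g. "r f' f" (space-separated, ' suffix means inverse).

f r' f f

  after f: (2 4)(3 5)
  after r': (1 4)(3 5)
  after f: (1 2 4)
  after f: (1 4)(3 5)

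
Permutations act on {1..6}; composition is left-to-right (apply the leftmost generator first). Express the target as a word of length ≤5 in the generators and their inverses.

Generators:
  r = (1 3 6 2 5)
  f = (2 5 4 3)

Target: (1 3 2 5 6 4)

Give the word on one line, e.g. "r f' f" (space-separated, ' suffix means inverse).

  after r: (1 3 6 2 5)
  after r: (1 6 5 3 2)
  after f: (1 6 4 3 5 2)
  after r': (1 3 2 5 6 4)

r r f r'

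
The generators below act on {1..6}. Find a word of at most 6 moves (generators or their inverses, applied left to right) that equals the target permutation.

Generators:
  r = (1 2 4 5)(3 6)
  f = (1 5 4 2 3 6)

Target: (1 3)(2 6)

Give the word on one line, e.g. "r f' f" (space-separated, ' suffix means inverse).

f r' r' f

  after f: (1 5 4 2 3 6)
  after r': (1 4)(2 6 5)
  after r': (1 2 3 6 4 5)
  after f: (1 3)(2 6)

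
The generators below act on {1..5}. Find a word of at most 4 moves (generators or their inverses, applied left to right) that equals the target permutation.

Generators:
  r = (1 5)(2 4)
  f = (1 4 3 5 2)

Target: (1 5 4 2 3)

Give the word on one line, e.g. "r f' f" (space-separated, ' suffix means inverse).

f f f

  after f: (1 4 3 5 2)
  after f: (1 3 2 4 5)
  after f: (1 5 4 2 3)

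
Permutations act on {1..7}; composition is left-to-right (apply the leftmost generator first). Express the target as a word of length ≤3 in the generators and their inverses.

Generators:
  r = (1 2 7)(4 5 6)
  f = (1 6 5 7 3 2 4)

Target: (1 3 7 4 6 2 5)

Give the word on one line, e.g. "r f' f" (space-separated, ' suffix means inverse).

  after r': (1 7 2)(4 6 5)
  after r': (1 2 7)(4 5 6)
  after f': (1 3 7 4 6 2 5)

r' r' f'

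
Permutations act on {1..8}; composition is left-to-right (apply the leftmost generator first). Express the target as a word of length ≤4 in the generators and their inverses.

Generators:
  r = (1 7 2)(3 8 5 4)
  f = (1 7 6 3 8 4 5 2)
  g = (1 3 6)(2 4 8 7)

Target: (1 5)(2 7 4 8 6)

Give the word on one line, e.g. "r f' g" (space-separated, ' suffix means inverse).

r' g r'

  after r': (1 2 7)(3 4 5 8)
  after g: (1 4 5 7 3 8 6)
  after r': (1 5)(2 7 4 8 6)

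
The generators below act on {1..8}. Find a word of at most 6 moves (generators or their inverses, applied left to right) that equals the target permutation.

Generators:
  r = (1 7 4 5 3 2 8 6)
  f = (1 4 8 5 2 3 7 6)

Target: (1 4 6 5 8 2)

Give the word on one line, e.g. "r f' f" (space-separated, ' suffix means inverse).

f' f' f' r' r'

  after f': (1 6 7 3 2 5 8 4)
  after f': (1 7 2 8)(3 5 4 6)
  after f': (1 3 8 6 2 4 7 5)
  after r': (1 5 6 3 2 7 4)
  after r': (1 4 6 5 8 2)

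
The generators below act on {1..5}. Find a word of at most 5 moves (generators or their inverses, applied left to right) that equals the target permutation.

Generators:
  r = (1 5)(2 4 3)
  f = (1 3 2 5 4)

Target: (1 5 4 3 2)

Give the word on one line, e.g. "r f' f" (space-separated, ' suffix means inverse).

  after r': (1 5)(2 3 4)
  after f: (1 4 5 3)
  after f: (2 5)
  after r: (1 5 4 3 2)

r' f f r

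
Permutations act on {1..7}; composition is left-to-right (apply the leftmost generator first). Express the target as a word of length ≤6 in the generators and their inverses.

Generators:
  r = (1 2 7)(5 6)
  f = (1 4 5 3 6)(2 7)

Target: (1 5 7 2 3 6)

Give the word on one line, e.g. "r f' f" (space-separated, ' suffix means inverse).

r' f r' f f

  after r': (1 7 2)(5 6)
  after f: (1 2 4 5)(3 6)
  after r': (2 4 6 3 5 7)
  after f: (1 4)(2 5)
  after f: (1 5 7 2 3 6)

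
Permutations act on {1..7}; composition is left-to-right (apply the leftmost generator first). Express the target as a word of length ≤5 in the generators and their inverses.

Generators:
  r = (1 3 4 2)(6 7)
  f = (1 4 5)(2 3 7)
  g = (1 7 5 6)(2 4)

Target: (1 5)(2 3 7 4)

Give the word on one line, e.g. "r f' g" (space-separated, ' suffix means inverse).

g' r' g

  after g': (1 6 5 7)(2 4)
  after r': (1 7 2 3)(5 6)
  after g: (1 5)(2 3 7 4)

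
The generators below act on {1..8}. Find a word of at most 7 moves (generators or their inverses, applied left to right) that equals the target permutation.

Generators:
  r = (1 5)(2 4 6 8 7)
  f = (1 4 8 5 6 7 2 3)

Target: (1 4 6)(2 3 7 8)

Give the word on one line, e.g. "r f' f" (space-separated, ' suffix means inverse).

r f f r' f'

  after r: (1 5)(2 4 6 8 7)
  after f: (1 6 5 4 7 3)(2 8)
  after f: (1 7)(2 5 8 3 4)
  after r': (1 8 3 2)(4 7 5 6)
  after f': (1 4 6)(2 3 7 8)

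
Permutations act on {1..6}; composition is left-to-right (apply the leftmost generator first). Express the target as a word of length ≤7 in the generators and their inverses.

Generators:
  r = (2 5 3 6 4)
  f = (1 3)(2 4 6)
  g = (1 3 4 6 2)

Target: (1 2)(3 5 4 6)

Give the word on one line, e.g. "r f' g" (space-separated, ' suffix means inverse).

r g' f' r f'

  after r: (2 5 3 6 4)
  after g': (1 2 5)(3 4 6)
  after f': (1 6)(2 5 3)
  after r: (1 4 2 3 5 6)
  after f': (1 2)(3 5 4 6)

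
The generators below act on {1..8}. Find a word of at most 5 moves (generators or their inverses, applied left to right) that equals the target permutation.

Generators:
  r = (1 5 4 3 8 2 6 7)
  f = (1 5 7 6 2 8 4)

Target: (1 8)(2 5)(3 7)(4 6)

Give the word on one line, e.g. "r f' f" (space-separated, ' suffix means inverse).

  after r': (1 7 6 2 8 3 4 5)
  after r': (1 6 8 4)(2 3 5 7)
  after r': (1 2 4 7 8 5 6 3)
  after r': (1 8)(2 5)(3 7)(4 6)

r' r' r' r'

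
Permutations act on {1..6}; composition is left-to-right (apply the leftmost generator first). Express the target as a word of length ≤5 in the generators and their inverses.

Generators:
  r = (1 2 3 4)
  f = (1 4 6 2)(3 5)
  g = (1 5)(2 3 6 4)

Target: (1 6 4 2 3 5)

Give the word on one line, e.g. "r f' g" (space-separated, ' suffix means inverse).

  after f': (1 2 6 4)(3 5)
  after g': (1 4 5 2 3)
  after r: (2 4 5 3)
  after f: (1 4 3)(2 6)
  after g': (1 6 4 2 3 5)

f' g' r f g'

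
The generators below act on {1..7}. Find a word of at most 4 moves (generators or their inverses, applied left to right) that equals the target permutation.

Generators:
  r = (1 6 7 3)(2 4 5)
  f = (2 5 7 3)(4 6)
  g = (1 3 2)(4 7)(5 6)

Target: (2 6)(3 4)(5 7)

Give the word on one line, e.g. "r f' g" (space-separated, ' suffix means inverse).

  after r': (1 3 7 6)(2 5 4)
  after g': (2 6)(3 4)(5 7)

r' g'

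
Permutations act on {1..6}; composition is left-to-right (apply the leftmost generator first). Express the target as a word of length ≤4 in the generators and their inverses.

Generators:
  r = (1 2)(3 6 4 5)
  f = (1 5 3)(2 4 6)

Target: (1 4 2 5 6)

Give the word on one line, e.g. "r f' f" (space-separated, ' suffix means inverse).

r' f' f'

  after r': (1 2)(3 5 4 6)
  after f': (1 6 5 2 3)
  after f': (1 4 2 5 6)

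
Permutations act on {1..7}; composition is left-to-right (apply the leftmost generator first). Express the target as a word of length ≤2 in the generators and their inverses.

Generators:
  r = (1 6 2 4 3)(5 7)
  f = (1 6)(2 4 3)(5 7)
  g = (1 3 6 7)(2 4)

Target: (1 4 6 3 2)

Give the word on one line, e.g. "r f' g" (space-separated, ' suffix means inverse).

r' r'

  after r': (1 3 4 2 6)(5 7)
  after r': (1 4 6 3 2)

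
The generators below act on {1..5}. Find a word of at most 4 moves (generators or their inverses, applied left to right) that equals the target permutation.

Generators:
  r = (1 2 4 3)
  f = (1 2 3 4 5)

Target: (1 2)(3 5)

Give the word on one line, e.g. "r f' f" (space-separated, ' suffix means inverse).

r f r f

  after r: (1 2 4 3)
  after f: (1 3 2 5)
  after r: (2 5)(3 4)
  after f: (1 2)(3 5)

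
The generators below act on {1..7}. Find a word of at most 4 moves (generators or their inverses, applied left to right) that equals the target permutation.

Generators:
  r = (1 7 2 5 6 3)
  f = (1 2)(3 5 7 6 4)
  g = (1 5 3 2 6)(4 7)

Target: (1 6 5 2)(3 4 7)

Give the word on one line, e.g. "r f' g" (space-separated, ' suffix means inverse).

r r g

  after r: (1 7 2 5 6 3)
  after r: (1 2 6)(3 7 5)
  after g: (1 6 5 2)(3 4 7)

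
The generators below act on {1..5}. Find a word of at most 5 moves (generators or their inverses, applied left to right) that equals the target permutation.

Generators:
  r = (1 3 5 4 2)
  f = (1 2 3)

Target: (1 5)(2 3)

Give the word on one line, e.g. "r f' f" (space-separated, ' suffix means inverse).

  after r: (1 3 5 4 2)
  after f: (3 5 4)
  after r: (1 3 4 5 2)
  after r: (1 5)(2 3)

r f r r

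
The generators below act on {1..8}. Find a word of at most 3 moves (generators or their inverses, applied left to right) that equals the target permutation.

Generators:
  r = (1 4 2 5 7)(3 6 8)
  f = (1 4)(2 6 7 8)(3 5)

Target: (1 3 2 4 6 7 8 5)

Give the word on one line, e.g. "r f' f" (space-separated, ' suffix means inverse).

r' r' f'

  after r': (1 7 5 2 4)(3 8 6)
  after r': (1 5 4 7 2)(3 6 8)
  after f': (1 3 2 4 6 7 8 5)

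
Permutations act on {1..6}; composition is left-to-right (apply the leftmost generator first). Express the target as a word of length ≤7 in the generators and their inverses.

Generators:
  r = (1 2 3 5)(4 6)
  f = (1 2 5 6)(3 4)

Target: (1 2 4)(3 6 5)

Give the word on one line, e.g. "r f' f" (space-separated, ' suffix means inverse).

r' f r' f' r'

  after r': (1 5 3 2)(4 6)
  after f: (1 6 3 5 4)
  after r': (1 4 5 6 2)
  after f': (1 3 4 2 6)
  after r': (1 2 4)(3 6 5)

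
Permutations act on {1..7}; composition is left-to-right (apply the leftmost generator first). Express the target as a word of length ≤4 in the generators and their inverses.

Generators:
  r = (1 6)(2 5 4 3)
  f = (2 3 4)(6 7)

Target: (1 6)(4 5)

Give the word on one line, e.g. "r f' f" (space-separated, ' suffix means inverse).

f' f' r

  after f': (2 4 3)(6 7)
  after f': (2 3 4)
  after r: (1 6)(4 5)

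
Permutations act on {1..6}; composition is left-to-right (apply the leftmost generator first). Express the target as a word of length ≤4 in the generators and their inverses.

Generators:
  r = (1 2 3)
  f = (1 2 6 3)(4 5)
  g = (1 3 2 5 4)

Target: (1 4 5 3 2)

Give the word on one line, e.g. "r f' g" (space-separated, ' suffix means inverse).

  after g': (1 4 5 2 3)
  after r: (1 4 5 3 2)

g' r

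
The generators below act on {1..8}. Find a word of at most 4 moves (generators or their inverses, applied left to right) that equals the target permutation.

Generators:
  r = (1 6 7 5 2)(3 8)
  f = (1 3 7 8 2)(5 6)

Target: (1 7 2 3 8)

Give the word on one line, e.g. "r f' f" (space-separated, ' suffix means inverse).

r f' f' r

  after r: (1 6 7 5 2)(3 8)
  after f': (1 5 8)(3 7 6)
  after f': (1 6)(2 8)(5 7)
  after r: (1 7 2 3 8)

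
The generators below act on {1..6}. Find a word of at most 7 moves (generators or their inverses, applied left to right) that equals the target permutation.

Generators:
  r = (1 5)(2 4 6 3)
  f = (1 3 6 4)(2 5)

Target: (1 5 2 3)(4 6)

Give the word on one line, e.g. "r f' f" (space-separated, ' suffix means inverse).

  after f: (1 3 6 4)(2 5)
  after r': (1 6 2)(3 4 5)
  after f': (1 3 6 5)(2 4)
  after r: (1 2 6)
  after f': (1 5 2 3)(4 6)

f r' f' r f'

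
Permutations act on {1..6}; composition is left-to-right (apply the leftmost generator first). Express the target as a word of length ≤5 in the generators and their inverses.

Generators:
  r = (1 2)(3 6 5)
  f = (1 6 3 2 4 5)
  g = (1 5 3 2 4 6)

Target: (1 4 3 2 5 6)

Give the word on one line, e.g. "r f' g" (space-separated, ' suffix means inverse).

  after r': (1 2)(3 5 6)
  after f: (1 4 5 3)(2 6)
  after r: (1 4 3 2 5 6)

r' f r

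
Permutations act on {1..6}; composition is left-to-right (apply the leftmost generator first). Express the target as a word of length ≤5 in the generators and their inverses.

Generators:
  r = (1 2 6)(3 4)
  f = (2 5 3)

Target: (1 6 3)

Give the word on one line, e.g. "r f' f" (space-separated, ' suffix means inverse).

f' f' r r f'

  after f': (2 3 5)
  after f': (2 5 3)
  after r: (1 2 5 4 3 6)
  after r: (1 6 2 5 3)
  after f': (1 6 3)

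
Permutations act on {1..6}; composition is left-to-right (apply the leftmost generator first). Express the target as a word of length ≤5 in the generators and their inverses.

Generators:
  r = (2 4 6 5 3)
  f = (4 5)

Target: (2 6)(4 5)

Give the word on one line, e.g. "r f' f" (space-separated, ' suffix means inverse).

  after r: (2 4 6 5 3)
  after f: (2 5 3)(4 6)
  after r': (2 6)
  after f': (2 6)(4 5)

r f r' f'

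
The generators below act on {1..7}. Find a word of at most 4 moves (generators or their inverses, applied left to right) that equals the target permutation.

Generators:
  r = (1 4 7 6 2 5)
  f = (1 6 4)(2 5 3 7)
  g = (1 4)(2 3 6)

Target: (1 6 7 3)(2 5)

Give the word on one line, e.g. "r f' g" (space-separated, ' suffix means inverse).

  after g: (1 4)(2 3 6)
  after f': (1 6 7 3)(2 5)

g f'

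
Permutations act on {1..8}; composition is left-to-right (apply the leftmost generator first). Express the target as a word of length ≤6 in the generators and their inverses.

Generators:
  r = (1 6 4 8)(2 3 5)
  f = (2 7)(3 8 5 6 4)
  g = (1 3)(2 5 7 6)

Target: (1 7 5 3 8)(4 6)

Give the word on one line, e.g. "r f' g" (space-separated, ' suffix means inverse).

  after r': (1 8 4 6)(2 5 3)
  after f: (1 5 8 3 7 2 6)
  after g': (1 2 7 6 3 5 8)
  after f': (1 7 5 3 8)(4 6)

r' f g' f'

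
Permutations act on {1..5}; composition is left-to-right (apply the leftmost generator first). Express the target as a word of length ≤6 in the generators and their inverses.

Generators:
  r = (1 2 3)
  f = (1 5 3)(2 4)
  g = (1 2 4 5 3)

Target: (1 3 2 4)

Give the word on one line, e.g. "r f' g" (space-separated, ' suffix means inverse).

  after r: (1 2 3)
  after g: (1 4 5 3 2)
  after g: (1 5)(3 4)
  after f: (1 3 2 4)

r g g f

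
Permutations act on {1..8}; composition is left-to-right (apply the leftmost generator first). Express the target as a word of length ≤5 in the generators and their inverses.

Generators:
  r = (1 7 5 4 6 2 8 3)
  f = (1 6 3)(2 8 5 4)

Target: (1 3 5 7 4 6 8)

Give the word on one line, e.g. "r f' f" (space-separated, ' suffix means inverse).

r r f' r

  after r: (1 7 5 4 6 2 8 3)
  after r: (1 5 6 8)(2 3 7 4)
  after f': (1 8 3 7 5)(2 6)
  after r: (1 3 5 7 4 6 8)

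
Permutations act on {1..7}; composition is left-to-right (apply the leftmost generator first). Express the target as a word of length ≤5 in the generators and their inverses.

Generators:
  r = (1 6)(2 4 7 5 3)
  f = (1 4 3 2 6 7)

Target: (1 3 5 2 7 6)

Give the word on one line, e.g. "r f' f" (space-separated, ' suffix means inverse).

  after f': (1 7 6 2 3 4)
  after f': (1 6 3)(2 4 7)
  after f': (1 2)(3 7)(4 6)
  after r: (1 4)(2 6 7)(3 5)
  after f: (1 3 5 2 7 6)

f' f' f' r f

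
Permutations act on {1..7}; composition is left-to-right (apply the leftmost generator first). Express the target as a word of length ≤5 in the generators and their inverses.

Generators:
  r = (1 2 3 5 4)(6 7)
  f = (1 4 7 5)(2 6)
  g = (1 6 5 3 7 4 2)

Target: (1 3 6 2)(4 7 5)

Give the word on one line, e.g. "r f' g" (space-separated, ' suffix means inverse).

r' f' r r

  after r': (1 4 5 3 2)(6 7)
  after f': (2 5 3 6 4 7)
  after r: (1 2 4 6)(3 7)
  after r: (1 3 6 2)(4 7 5)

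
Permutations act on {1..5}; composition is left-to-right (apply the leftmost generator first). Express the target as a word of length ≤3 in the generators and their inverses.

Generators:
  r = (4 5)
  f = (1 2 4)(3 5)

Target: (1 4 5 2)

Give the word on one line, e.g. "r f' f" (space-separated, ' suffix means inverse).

  after r: (4 5)
  after f: (1 2 4 3 5)
  after f: (1 4 5 2)

r f f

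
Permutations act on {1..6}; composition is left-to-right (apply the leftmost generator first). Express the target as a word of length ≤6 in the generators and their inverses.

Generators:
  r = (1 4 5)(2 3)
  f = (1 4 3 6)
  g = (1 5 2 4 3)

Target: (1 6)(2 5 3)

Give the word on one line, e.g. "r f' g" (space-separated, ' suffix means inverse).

  after r: (1 4 5)(2 3)
  after f': (2 4 5 6 3)
  after f': (1 6 4 5 3 2)
  after r: (1 6 5 2 4)
  after r: (1 6)(2 5 3)

r f' f' r r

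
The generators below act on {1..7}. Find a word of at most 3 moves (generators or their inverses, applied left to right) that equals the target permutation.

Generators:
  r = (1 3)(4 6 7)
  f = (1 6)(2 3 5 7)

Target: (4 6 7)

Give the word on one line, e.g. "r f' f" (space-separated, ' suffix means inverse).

  after r': (1 3)(4 7 6)
  after r': (4 6 7)

r' r'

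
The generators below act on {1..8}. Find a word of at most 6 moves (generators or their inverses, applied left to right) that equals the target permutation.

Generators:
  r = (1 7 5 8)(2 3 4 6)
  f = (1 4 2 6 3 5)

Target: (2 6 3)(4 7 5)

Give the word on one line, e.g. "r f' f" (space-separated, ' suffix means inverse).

r' f r' f

  after r': (1 8 5 7)(2 6 4 3)
  after f: (1 8)(2 3 6)(4 5 7)
  after r': (1 5)(3 4 7)
  after f: (2 6 3)(4 7 5)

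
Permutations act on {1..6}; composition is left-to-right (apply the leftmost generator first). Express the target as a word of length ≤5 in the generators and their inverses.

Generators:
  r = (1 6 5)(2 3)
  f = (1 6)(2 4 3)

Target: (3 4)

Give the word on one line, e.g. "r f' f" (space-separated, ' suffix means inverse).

  after r: (1 6 5)(2 3)
  after r: (1 5 6)
  after r: (2 3)
  after f': (1 6)(2 4)
  after f': (3 4)

r r r f' f'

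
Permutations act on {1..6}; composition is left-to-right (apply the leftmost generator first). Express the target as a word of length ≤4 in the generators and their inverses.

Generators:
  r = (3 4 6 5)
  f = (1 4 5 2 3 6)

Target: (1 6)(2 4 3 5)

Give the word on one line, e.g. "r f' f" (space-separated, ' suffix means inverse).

f r' r' r'

  after f: (1 4 5 2 3 6)
  after r': (1 3 4 6)(2 5)
  after r': (1 5 2 6)
  after r': (1 6)(2 4 3 5)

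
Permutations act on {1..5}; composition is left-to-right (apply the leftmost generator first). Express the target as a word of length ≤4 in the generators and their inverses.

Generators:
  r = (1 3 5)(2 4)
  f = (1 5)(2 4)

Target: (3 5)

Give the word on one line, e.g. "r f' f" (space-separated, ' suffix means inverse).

r' f

  after r': (1 5 3)(2 4)
  after f: (3 5)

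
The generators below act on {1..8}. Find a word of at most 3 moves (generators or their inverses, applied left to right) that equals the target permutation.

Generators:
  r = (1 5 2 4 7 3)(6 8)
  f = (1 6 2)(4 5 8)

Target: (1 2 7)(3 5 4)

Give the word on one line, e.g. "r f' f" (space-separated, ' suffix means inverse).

r r

  after r: (1 5 2 4 7 3)(6 8)
  after r: (1 2 7)(3 5 4)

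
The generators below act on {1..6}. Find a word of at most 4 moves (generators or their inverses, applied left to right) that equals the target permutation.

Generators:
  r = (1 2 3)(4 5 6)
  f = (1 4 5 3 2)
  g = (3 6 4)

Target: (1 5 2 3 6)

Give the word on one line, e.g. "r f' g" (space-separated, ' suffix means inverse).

  after g': (3 4 6)
  after f: (1 4 6 2)(3 5)
  after f: (1 5 2 4 6)
  after g: (1 5 2 3 6)

g' f f g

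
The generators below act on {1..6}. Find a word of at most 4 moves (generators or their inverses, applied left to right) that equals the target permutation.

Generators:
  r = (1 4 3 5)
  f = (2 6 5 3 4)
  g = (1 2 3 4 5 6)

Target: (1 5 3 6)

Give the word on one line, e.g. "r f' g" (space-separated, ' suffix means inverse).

  after g: (1 2 3 4 5 6)
  after f: (1 6)(2 4 3)
  after f: (1 5 3 6)

g f f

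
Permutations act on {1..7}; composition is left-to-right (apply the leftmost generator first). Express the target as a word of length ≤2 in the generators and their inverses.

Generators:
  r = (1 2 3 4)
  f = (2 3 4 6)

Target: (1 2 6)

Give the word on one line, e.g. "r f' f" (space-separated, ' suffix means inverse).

  after f': (2 6 4 3)
  after r: (1 2 6)

f' r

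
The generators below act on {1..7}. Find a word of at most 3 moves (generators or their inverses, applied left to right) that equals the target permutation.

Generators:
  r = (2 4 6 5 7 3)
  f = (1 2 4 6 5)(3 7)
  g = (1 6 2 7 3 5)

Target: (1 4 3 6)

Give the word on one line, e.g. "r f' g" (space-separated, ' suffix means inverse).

g' r' r'

  after g': (1 5 3 7 2 6)
  after r': (1 6)(2 4)(3 5 7)
  after r': (1 4 3 6)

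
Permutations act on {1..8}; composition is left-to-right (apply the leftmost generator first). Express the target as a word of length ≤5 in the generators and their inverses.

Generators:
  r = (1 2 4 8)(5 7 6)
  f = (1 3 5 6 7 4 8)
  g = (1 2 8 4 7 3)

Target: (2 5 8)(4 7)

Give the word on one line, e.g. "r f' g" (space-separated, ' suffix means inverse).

  after g: (1 2 8 4 7 3)
  after r: (1 4 6 5 7 3 2)
  after g': (1 8 2 3)(4 6 5)
  after f: (2 5 8)(4 7)

g r g' f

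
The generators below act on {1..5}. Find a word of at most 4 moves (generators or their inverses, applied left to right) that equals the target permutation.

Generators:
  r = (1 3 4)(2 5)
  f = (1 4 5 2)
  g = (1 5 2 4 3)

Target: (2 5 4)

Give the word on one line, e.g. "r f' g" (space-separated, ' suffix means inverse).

  after f': (1 2 5 4)
  after r': (1 5 3)
  after g': (2 5 4)

f' r' g'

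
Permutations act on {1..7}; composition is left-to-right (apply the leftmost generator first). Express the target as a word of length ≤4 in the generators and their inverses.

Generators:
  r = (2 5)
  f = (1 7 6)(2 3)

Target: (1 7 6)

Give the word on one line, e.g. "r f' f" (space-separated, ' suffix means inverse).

f f f f

  after f: (1 7 6)(2 3)
  after f: (1 6 7)
  after f: (2 3)
  after f: (1 7 6)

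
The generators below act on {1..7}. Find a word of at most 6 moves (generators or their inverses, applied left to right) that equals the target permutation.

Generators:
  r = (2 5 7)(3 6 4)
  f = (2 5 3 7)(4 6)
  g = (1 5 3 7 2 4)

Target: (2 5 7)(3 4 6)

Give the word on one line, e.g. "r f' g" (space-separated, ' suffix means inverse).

  after g: (1 5 3 7 2 4)
  after f': (1 2 6 4)
  after r: (1 5 7 2 4)(3 6)
  after g': (3 6 5)
  after f: (2 5 7)(3 4 6)

g f' r g' f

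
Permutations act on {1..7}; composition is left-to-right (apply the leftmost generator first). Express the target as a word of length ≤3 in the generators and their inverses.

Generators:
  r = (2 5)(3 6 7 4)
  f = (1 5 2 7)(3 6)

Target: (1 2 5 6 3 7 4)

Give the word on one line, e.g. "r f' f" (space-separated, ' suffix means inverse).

r' f r'

  after r': (2 5)(3 4 7 6)
  after f: (1 5 7 3 4)
  after r': (1 2 5 6 3 7 4)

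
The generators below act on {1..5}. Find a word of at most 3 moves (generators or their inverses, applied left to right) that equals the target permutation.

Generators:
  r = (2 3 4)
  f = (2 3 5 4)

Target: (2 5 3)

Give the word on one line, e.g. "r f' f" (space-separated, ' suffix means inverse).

  after f': (2 4 5 3)
  after r': (2 3 4 5)
  after f: (2 5 3)

f' r' f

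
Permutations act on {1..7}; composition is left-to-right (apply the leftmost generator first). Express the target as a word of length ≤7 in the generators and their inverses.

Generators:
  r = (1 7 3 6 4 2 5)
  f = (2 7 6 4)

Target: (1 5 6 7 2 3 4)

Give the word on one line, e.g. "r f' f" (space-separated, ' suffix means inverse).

f' f' r' f f

  after f': (2 4 6 7)
  after f': (2 6)(4 7)
  after r': (1 5 2 3 7 6 4)
  after f: (1 5 7 4)(2 3 6)
  after f: (1 5 6 7 2 3 4)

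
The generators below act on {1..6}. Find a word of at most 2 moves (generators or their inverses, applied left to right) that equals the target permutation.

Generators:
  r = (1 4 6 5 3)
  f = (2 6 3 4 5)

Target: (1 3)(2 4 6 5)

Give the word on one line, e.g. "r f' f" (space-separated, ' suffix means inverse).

f r'

  after f: (2 6 3 4 5)
  after r': (1 3)(2 4 6 5)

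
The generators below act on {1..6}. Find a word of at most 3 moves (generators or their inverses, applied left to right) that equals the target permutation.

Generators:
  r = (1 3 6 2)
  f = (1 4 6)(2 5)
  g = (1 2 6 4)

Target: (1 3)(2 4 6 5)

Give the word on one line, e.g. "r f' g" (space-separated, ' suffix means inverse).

r f

  after r: (1 3 6 2)
  after f: (1 3)(2 4 6 5)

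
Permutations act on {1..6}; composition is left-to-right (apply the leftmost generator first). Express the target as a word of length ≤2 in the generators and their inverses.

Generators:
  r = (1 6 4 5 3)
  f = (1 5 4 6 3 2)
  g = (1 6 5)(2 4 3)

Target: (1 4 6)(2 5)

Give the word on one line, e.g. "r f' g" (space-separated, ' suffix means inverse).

  after g: (1 6 5)(2 4 3)
  after f': (1 4 6)(2 5)

g f'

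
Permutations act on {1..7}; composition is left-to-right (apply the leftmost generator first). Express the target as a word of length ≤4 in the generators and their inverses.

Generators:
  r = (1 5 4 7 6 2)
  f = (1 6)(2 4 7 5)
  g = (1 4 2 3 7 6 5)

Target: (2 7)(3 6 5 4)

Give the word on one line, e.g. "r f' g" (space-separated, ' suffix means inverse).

  after r': (1 2 6 7 4 5)
  after f: (1 4 2)(5 6)
  after g: (1 2 4 3 7 6)
  after r: (2 7)(3 6 5 4)

r' f g r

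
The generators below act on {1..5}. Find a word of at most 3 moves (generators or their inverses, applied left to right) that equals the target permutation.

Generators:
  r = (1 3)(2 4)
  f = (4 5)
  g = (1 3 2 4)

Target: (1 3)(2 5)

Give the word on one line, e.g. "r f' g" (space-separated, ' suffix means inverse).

  after f: (4 5)
  after r': (1 3)(2 4 5)
  after f': (1 3)(2 5)

f r' f'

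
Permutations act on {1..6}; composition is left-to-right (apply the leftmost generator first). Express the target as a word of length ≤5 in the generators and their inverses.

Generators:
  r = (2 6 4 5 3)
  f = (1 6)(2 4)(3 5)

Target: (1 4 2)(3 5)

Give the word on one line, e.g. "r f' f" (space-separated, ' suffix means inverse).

r f' r

  after r: (2 6 4 5 3)
  after f': (1 6 2)(3 4)
  after r: (1 4 2)(3 5)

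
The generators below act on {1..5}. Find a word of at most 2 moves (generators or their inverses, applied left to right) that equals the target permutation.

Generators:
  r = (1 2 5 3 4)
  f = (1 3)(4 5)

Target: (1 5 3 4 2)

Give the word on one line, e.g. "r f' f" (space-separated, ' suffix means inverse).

  after f': (1 3)(4 5)
  after r': (1 5 3 4 2)

f' r'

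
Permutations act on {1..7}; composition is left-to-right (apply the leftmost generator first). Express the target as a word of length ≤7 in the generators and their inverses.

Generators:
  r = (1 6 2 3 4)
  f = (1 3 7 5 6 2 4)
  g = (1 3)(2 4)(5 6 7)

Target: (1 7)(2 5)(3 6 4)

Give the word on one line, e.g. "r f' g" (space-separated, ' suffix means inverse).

r f r' g r'

  after r: (1 6 2 3 4)
  after f: (1 2 7 5 6 4 3)
  after r': (1 6 3 4 2 7 5)
  after g: (1 7 6)(2 5 3)
  after r': (1 7)(2 5)(3 6 4)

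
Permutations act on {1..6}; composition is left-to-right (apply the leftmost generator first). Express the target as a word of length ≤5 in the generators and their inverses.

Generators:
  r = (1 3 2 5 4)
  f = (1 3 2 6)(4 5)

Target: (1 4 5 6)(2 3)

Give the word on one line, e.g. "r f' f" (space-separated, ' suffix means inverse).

  after r: (1 3 2 5 4)
  after r: (1 2 4 3 5)
  after f': (1 3 4)(2 5 6)
  after r': (3 5 6)
  after r': (1 4 5 6)(2 3)

r r f' r' r'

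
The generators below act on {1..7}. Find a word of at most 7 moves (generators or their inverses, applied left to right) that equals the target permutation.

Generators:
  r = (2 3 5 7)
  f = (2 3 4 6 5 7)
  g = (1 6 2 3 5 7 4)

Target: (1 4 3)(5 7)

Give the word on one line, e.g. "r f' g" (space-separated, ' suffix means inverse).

  after f': (2 7 5 6 4 3)
  after g: (1 6)(2 4 5)
  after f: (1 5 3 4 7 2 6)
  after r: (1 7 3 4 2 6)
  after g: (1 4 3)(5 7)

f' g f r g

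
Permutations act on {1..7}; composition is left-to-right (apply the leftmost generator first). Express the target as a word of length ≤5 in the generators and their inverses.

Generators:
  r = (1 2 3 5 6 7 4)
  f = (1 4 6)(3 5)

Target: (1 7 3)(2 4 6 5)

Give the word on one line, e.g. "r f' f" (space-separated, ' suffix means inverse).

  after r': (1 4 7 6 5 3 2)
  after r': (1 7 5 2 4 6 3)
  after f: (1 7 3 4)(2 6 5)
  after f: (1 7 5 2)(3 6)
  after f: (1 7 3)(2 4 6 5)

r' r' f f f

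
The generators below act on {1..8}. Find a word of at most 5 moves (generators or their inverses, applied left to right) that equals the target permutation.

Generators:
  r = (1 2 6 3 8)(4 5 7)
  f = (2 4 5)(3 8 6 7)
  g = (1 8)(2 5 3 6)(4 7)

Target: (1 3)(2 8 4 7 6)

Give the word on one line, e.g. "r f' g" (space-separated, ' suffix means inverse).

  after r': (1 8 3 6 2)(4 7 5)
  after g: (2 8 6 5 7 3)
  after r: (1 2)(3 6 7 8)(4 5)
  after f': (1 5 2)(3 8 7)
  after g: (1 3)(2 8 4 7 6)

r' g r f' g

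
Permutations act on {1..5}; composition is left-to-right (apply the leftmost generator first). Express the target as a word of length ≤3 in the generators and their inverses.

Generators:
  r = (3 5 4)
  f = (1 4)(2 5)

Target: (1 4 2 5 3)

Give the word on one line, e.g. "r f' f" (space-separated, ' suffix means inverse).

  after r': (3 4 5)
  after f': (1 4 2 5 3)

r' f'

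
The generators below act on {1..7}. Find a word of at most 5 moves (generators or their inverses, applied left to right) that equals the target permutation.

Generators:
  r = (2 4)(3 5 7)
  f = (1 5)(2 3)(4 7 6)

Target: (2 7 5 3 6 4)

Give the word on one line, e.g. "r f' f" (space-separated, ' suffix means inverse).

r' f f f f

  after r': (2 4)(3 7 5)
  after f: (1 5 2 7)(3 6 4)
  after f: (2 6 7 5 3 4)
  after f: (1 5 2 4 3 7)
  after f: (2 7 5 3 6 4)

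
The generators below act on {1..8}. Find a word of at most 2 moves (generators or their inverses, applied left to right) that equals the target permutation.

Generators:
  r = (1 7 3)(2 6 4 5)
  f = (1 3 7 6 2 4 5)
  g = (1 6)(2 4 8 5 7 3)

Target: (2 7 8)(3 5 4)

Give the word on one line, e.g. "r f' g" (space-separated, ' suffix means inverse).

g' g'

  after g': (1 6)(2 3 7 5 8 4)
  after g': (2 7 8)(3 5 4)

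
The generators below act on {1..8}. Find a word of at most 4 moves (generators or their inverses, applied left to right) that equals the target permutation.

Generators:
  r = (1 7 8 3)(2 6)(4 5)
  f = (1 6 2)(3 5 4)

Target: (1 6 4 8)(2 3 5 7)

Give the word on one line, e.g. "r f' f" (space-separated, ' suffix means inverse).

f' r' f r'

  after f': (1 2 6)(3 4 5)
  after r': (1 6 3 5 8 7)
  after f: (1 2)(3 4)(5 8 7 6)
  after r': (1 6 4 8)(2 3 5 7)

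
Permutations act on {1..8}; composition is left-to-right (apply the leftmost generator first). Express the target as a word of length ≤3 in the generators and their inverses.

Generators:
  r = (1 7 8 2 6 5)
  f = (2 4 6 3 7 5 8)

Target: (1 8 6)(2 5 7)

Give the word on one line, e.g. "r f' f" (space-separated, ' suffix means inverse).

  after r: (1 7 8 2 6 5)
  after r: (1 8 6)(2 5 7)

r r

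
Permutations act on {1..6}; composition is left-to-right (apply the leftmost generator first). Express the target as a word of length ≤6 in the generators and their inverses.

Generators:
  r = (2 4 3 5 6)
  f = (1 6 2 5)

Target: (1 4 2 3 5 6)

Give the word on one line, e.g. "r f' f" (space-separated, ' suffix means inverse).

  after r': (2 6 5 3 4)
  after f: (1 6)(3 4 5)
  after r: (1 2 4 6)
  after r: (1 4 2 3 5 6)

r' f r r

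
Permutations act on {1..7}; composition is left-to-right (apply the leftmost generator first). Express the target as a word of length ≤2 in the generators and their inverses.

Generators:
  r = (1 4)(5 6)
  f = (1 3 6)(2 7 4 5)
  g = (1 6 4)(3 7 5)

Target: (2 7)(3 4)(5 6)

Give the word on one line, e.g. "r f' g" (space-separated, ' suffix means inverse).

g f

  after g: (1 6 4)(3 7 5)
  after f: (2 7)(3 4)(5 6)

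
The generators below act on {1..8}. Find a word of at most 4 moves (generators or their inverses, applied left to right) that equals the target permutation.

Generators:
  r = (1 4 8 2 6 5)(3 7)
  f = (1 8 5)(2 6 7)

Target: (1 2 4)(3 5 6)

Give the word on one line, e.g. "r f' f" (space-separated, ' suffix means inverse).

  after r': (1 5 6 2 8 4)(3 7)
  after f': (1 8 4 5 2)(3 6 7)
  after r: (1 2 4)(3 5 6)

r' f' r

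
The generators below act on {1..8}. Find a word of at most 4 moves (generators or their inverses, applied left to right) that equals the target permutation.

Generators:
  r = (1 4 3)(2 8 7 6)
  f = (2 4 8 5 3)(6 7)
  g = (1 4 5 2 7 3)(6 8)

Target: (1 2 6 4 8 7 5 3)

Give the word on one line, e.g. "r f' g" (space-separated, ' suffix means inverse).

  after g: (1 4 5 2 7 3)(6 8)
  after f': (1 2 6 4 8 7 5 3)

g f'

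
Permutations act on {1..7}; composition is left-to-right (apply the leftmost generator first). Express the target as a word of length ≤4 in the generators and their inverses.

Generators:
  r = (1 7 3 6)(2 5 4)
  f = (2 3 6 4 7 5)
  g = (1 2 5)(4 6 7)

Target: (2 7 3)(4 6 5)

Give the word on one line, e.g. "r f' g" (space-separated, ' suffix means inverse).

r' f' r' r'

  after r': (1 6 3 7)(2 4 5)
  after f': (1 3 4 7)(2 6)
  after r': (1 7 6 4)(2 3 5)
  after r': (2 7 3)(4 6 5)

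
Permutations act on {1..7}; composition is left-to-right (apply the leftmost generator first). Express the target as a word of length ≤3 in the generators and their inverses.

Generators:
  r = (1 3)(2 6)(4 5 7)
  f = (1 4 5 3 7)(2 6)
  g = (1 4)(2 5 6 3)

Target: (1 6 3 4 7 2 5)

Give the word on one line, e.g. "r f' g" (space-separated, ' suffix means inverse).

r' g'

  after r': (1 3)(2 6)(4 7 5)
  after g': (1 6 3 4 7 2 5)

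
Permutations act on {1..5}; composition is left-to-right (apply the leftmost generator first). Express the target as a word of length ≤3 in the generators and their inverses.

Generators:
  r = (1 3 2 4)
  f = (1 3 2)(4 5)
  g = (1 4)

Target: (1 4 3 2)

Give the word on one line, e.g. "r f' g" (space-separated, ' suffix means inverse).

  after g: (1 4)
  after r: (2 4 3)
  after g: (1 4 3 2)

g r g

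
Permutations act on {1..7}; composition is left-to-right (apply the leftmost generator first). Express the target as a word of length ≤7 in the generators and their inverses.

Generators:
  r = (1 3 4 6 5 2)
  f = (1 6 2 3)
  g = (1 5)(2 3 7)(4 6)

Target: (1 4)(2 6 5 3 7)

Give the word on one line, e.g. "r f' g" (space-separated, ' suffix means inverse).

  after f: (1 6 2 3)
  after r': (1 4 3 2)(5 6)
  after f: (1 4)(2 6 5)
  after g': (1 6)(2 4 5 7 3)
  after g': (1 4)(2 6 5 3 7)

f r' f g' g'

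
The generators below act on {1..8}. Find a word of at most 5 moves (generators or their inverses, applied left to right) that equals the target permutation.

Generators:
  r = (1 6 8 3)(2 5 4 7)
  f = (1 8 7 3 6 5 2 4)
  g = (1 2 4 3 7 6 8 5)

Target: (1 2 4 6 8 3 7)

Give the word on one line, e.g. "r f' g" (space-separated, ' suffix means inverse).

r' g' g'

  after r': (1 3 8 6)(2 7 4 5)
  after g': (1 4 8 7 2 3 6 5)
  after g': (1 2 4 6 8 3 7)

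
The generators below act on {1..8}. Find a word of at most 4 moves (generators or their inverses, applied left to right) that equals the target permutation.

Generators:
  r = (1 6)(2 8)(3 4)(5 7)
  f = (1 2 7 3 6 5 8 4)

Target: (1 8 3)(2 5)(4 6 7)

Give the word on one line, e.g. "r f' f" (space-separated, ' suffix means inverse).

f r'

  after f: (1 2 7 3 6 5 8 4)
  after r': (1 8 3)(2 5)(4 6 7)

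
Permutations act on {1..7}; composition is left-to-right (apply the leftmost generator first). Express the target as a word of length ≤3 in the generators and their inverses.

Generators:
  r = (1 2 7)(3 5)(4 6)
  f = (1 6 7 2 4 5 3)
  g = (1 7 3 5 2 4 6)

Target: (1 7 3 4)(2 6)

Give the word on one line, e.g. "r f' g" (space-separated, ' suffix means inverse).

r f'

  after r: (1 2 7)(3 5)(4 6)
  after f': (1 7 3 4)(2 6)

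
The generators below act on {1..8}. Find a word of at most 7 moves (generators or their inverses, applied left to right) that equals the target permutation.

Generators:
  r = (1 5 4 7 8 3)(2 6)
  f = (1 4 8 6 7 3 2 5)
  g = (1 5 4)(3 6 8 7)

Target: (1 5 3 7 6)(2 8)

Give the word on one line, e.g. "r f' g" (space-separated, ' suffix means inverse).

f g r g r'

  after f: (1 4 8 6 7 3 2 5)
  after g: (2 4 7 6 3)
  after r: (1 5 4 8 3 6)(2 7)
  after g: (1 4 7 2 3 8 6 5)
  after r': (1 5 3 7 6)(2 8)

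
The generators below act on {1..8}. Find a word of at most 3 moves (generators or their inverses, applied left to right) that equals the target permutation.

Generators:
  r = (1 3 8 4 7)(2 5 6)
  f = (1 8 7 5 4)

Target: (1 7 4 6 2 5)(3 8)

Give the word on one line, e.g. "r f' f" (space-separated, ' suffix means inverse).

  after f': (1 4 5 7 8)
  after r: (1 7 4 6 2 5)(3 8)

f' r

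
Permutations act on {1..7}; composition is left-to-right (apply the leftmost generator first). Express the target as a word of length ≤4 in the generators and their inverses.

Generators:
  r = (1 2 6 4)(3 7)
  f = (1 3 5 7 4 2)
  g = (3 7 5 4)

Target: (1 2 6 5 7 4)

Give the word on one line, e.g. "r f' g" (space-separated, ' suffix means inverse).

  after r: (1 2 6 4)(3 7)
  after g': (1 2 6 5 7 4)

r g'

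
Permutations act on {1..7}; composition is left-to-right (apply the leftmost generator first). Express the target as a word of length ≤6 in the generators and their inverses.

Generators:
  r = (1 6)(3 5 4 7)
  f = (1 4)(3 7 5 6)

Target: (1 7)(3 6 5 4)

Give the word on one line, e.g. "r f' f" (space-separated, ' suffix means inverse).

r r f r

  after r: (1 6)(3 5 4 7)
  after r: (3 4)(5 7)
  after f: (1 4 7 6 3)
  after r: (1 7)(3 6 5 4)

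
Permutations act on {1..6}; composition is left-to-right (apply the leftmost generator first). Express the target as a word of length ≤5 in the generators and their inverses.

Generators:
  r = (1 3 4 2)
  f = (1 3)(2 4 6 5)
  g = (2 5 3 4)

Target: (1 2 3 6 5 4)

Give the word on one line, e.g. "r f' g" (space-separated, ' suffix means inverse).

  after g: (2 5 3 4)
  after f: (1 3 6 5)
  after r': (2 4 3 6 5)
  after r': (1 2 3 6 5 4)

g f r' r'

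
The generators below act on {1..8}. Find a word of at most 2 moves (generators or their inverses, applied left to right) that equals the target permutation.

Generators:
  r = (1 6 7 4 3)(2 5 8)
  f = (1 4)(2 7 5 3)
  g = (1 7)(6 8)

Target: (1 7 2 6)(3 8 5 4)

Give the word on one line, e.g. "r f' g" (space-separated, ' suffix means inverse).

  after f: (1 4)(2 7 5 3)
  after r': (1 7 2 6)(3 8 5 4)

f r'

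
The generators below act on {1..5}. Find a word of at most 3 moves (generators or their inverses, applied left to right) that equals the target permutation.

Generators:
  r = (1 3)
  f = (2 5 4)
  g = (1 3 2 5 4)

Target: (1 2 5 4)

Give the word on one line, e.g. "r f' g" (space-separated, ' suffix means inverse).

  after r': (1 3)
  after g: (1 2 5 4)

r' g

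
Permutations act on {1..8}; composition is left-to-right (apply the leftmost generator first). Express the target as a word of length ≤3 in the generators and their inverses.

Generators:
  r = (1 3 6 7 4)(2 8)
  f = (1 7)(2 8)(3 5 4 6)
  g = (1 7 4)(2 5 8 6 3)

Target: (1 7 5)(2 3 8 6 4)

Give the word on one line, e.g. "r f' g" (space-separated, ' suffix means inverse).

f g' f'

  after f: (1 7)(2 8)(3 5 4 6)
  after g': (2 5 7 4 8 3)
  after f': (1 7 5)(2 3 8 6 4)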